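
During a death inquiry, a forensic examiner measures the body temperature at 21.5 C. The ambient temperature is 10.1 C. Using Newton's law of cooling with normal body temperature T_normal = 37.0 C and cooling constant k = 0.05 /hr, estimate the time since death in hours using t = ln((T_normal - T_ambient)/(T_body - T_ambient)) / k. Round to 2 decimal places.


Using Newton's law of cooling:
t = ln((T_normal - T_ambient) / (T_body - T_ambient)) / k
T_normal - T_ambient = 26.9
T_body - T_ambient = 11.4
Ratio = 2.359649
ln(ratio) = 0.858513
t = 0.858513 / 0.05 = 17.17 hours

17.17


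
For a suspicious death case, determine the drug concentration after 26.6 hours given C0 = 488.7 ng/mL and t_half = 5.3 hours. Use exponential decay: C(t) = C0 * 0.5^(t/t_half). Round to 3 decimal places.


Drug concentration decay:
Number of half-lives = t / t_half = 26.6 / 5.3 = 5.018868
Decay factor = 0.5^5.018868 = 0.03084396
C(t) = 488.7 * 0.03084396 = 15.073 ng/mL

15.073


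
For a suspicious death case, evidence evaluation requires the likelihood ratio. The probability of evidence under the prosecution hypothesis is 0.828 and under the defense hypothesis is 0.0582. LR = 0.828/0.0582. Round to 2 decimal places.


Likelihood ratio calculation:
LR = P(E|Hp) / P(E|Hd)
LR = 0.828 / 0.0582
LR = 14.23

14.23


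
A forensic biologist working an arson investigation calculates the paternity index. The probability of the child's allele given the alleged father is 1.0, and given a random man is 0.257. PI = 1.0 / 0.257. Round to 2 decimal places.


Paternity Index calculation:
PI = P(allele|father) / P(allele|random)
PI = 1.0 / 0.257
PI = 3.89

3.89


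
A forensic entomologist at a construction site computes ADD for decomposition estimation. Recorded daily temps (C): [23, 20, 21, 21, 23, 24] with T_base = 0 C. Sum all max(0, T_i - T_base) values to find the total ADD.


Computing ADD day by day:
Day 1: max(0, 23 - 0) = 23
Day 2: max(0, 20 - 0) = 20
Day 3: max(0, 21 - 0) = 21
Day 4: max(0, 21 - 0) = 21
Day 5: max(0, 23 - 0) = 23
Day 6: max(0, 24 - 0) = 24
Total ADD = 132

132


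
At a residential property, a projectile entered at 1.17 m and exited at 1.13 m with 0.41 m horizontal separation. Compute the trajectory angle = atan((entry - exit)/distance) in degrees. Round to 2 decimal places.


Bullet trajectory angle:
Height difference = 1.17 - 1.13 = 0.04 m
angle = atan(0.04 / 0.41)
angle = atan(0.097561)
angle = 5.57 degrees

5.57


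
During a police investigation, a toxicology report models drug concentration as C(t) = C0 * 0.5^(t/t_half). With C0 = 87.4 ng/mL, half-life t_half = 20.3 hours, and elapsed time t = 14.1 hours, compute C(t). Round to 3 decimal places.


Drug concentration decay:
Number of half-lives = t / t_half = 14.1 / 20.3 = 0.694581
Decay factor = 0.5^0.694581 = 0.61788875
C(t) = 87.4 * 0.61788875 = 54.003 ng/mL

54.003


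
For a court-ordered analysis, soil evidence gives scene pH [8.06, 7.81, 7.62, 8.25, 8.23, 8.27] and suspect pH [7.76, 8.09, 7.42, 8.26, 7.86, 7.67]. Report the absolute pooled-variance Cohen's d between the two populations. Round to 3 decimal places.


Pooled-variance Cohen's d for soil pH comparison:
Scene mean = 48.24 / 6 = 8.04
Suspect mean = 47.06 / 6 = 7.843333
Scene sample variance s_s^2 = 0.07256
Suspect sample variance s_c^2 = 0.090187
Pooled variance = ((n_s-1)*s_s^2 + (n_c-1)*s_c^2) / (n_s + n_c - 2) = 0.081373
Pooled SD = sqrt(0.081373) = 0.28526
Mean difference = 0.196667
|d| = |0.196667| / 0.28526 = 0.689

0.689


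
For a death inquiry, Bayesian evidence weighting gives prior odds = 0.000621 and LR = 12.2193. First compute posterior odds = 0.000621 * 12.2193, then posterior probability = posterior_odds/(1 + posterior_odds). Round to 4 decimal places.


Bayesian evidence evaluation:
Posterior odds = prior_odds * LR = 0.000621 * 12.2193 = 0.007588185
Posterior probability = posterior_odds / (1 + posterior_odds)
= 0.007588185 / (1 + 0.007588185)
= 0.007588185 / 1.007588185
= 0.0075

0.0075


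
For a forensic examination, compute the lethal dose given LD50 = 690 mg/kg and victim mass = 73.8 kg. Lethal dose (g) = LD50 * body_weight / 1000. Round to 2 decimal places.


Lethal dose calculation:
Lethal dose = LD50 * body_weight / 1000
= 690 * 73.8 / 1000
= 50922 / 1000
= 50.92 g

50.92


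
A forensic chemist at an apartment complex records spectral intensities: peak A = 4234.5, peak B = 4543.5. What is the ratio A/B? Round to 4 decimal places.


Spectral peak ratio:
Peak A = 4234.5 counts
Peak B = 4543.5 counts
Ratio = 4234.5 / 4543.5 = 0.9320

0.9320


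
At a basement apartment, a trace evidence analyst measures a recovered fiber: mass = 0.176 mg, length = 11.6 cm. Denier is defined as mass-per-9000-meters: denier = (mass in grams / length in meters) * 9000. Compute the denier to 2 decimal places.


Denier calculation:
Mass in grams = 0.176 mg / 1000 = 0.000176 g
Length in meters = 11.6 cm / 100 = 0.116 m
Linear density = mass / length = 0.000176 / 0.116 = 0.00151724 g/m
Denier = (g/m) * 9000 = 0.00151724 * 9000 = 13.66

13.66


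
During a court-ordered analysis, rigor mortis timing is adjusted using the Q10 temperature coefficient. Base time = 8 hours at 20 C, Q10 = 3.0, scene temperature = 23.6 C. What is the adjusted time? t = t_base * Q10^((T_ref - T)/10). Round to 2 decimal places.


Rigor mortis time adjustment:
Exponent = (T_ref - T_actual) / 10 = (20 - 23.6) / 10 = -0.36
Q10 factor = 3.0^-0.36 = 0.67334
t_adjusted = 8 * 0.67334 = 5.39 hours

5.39


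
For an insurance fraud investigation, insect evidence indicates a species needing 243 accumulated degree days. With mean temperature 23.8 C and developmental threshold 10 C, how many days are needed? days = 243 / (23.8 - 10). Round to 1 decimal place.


Insect development time:
Effective temperature = avg_temp - T_base = 23.8 - 10 = 13.8 C
Days = ADD / effective_temp = 243 / 13.8 = 17.6 days

17.6


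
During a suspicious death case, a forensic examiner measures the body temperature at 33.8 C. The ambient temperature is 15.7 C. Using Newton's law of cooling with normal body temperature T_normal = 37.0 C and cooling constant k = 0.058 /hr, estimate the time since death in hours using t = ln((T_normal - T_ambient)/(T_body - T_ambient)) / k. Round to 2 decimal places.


Using Newton's law of cooling:
t = ln((T_normal - T_ambient) / (T_body - T_ambient)) / k
T_normal - T_ambient = 21.3
T_body - T_ambient = 18.1
Ratio = 1.176796
ln(ratio) = 0.162795
t = 0.162795 / 0.058 = 2.81 hours

2.81


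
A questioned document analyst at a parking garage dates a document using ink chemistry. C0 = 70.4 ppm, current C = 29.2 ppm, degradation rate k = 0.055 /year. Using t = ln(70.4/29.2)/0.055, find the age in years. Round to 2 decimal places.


Document age estimation:
C0/C = 70.4 / 29.2 = 2.410959
ln(C0/C) = 0.880025
t = 0.880025 / 0.055 = 16.00 years

16.00


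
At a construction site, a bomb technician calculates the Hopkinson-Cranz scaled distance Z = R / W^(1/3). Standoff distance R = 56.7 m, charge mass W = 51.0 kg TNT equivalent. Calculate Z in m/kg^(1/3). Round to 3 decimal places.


Scaled distance calculation:
W^(1/3) = 51.0^(1/3) = 3.70843
Z = R / W^(1/3) = 56.7 / 3.70843
Z = 15.289 m/kg^(1/3)

15.289


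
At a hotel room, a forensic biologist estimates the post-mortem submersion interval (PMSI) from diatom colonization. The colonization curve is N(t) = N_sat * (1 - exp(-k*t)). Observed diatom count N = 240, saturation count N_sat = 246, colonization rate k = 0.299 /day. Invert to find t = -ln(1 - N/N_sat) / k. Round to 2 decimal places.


PMSI from diatom colonization curve:
N / N_sat = 240 / 246 = 0.97561
1 - N/N_sat = 0.02439
ln(1 - N/N_sat) = -3.713582
t = -ln(1 - N/N_sat) / k = -(-3.713582) / 0.299 = 12.42 days

12.42


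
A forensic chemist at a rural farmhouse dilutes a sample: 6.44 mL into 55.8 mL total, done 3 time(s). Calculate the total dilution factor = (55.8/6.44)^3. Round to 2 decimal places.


Dilution factor calculation:
Single dilution = V_total / V_sample = 55.8 / 6.44 ≈ 8.664596
Number of dilutions = 3
Total DF = (55.8 / 6.44)^3 (full precision, rounded at the end) = 650.50

650.50


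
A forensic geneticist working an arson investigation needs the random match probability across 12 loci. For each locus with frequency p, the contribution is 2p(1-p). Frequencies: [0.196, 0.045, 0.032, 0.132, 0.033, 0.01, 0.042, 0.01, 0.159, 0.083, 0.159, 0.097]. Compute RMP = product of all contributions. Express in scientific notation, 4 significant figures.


Computing RMP for 12 loci:
Locus 1: 2 * 0.196 * 0.804 = 0.315168
Locus 2: 2 * 0.045 * 0.955 = 0.08595
Locus 3: 2 * 0.032 * 0.968 = 0.061952
Locus 4: 2 * 0.132 * 0.868 = 0.229152
Locus 5: 2 * 0.033 * 0.967 = 0.063822
Locus 6: 2 * 0.01 * 0.99 = 0.0198
Locus 7: 2 * 0.042 * 0.958 = 0.080472
Locus 8: 2 * 0.01 * 0.99 = 0.0198
Locus 9: 2 * 0.159 * 0.841 = 0.267438
Locus 10: 2 * 0.083 * 0.917 = 0.152222
Locus 11: 2 * 0.159 * 0.841 = 0.267438
Locus 12: 2 * 0.097 * 0.903 = 0.175182
RMP = 1.477e-12

1.477e-12


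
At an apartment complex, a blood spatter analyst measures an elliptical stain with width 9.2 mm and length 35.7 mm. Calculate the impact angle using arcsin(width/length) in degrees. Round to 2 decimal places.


Blood spatter impact angle calculation:
width / length = 9.2 / 35.7 = 0.257703
angle = arcsin(0.257703)
angle = 14.93 degrees

14.93


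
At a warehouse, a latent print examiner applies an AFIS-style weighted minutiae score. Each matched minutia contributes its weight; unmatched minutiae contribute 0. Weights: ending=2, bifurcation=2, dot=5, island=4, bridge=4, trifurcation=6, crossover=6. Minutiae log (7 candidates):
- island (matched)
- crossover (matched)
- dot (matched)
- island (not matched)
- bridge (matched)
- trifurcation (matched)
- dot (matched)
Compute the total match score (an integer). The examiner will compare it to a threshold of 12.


Weighted minutiae match score:
  island: matched, +4 (running total 4)
  crossover: matched, +6 (running total 10)
  dot: matched, +5 (running total 15)
  island: not matched, +0
  bridge: matched, +4 (running total 19)
  trifurcation: matched, +6 (running total 25)
  dot: matched, +5 (running total 30)
Total score = 30
Threshold = 12; verdict = identification

30


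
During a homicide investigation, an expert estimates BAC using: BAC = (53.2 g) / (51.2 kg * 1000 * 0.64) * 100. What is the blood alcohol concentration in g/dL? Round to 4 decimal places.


Applying the Widmark formula:
BAC = (dose_g / (body_wt * 1000 * r)) * 100
Denominator = 51.2 * 1000 * 0.64 = 32768
BAC = (53.2 / 32768) * 100
BAC = 0.1624 g/dL

0.1624


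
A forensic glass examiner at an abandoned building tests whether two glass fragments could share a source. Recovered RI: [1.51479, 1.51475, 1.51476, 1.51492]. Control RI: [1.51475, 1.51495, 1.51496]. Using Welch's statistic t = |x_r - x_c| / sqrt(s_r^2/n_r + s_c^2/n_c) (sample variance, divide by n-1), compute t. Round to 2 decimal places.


Welch's t-criterion for glass RI comparison:
Recovered mean = sum / n_r = 6.05922 / 4 = 1.514805
Control mean = sum / n_c = 4.54466 / 3 = 1.5148867
Recovered sample variance s_r^2 = 6.16667e-09
Control sample variance s_c^2 = 1.40333e-08
Welch SE (unpooled) = sqrt(s_r^2/n_r + s_c^2/n_c) = sqrt(1.54167e-09 + 4.67778e-09) = sqrt(6.21945e-09) = 7.88635e-05
|mean_r - mean_c| = 8.16667e-05
t = 8.16667e-05 / 7.88635e-05 = 1.04

1.04


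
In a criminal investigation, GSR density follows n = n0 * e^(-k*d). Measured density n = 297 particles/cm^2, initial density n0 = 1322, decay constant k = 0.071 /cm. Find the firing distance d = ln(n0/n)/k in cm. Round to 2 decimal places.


GSR distance calculation:
n0/n = 1322 / 297 = 4.451178
ln(n0/n) = 1.493169
d = 1.493169 / 0.071 = 21.03 cm

21.03


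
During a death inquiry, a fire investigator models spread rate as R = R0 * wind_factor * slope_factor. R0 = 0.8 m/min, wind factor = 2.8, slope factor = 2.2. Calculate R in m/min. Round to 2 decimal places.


Fire spread rate calculation:
R = R0 * wind_factor * slope_factor
= 0.8 * 2.8 * 2.2
= 2.24 * 2.2
= 4.93 m/min

4.93


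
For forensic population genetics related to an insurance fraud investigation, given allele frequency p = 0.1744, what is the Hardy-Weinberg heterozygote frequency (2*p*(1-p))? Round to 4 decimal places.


Hardy-Weinberg heterozygote frequency:
q = 1 - p = 1 - 0.1744 = 0.8256
2pq = 2 * 0.1744 * 0.8256 = 0.2880

0.2880


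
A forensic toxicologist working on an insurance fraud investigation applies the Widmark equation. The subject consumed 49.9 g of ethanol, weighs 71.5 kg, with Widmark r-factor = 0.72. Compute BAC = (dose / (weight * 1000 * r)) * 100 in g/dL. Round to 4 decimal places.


Applying the Widmark formula:
BAC = (dose_g / (body_wt * 1000 * r)) * 100
Denominator = 71.5 * 1000 * 0.72 = 51480
BAC = (49.9 / 51480) * 100
BAC = 0.0969 g/dL

0.0969


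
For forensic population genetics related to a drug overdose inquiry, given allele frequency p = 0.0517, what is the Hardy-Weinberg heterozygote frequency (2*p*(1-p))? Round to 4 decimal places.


Hardy-Weinberg heterozygote frequency:
q = 1 - p = 1 - 0.0517 = 0.9483
2pq = 2 * 0.0517 * 0.9483 = 0.0981

0.0981


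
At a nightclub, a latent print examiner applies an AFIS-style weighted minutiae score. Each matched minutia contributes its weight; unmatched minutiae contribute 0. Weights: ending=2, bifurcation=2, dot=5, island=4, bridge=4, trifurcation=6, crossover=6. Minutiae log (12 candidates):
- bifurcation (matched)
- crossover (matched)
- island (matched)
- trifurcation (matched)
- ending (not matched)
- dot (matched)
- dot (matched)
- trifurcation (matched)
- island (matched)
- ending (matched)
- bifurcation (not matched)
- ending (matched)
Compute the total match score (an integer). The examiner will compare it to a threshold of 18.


Weighted minutiae match score:
  bifurcation: matched, +2 (running total 2)
  crossover: matched, +6 (running total 8)
  island: matched, +4 (running total 12)
  trifurcation: matched, +6 (running total 18)
  ending: not matched, +0
  dot: matched, +5 (running total 23)
  dot: matched, +5 (running total 28)
  trifurcation: matched, +6 (running total 34)
  island: matched, +4 (running total 38)
  ending: matched, +2 (running total 40)
  bifurcation: not matched, +0
  ending: matched, +2 (running total 42)
Total score = 42
Threshold = 18; verdict = identification

42


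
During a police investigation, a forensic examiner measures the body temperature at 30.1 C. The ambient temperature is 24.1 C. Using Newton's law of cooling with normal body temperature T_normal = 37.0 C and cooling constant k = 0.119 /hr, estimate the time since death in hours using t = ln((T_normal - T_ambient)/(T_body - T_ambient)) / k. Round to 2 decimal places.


Using Newton's law of cooling:
t = ln((T_normal - T_ambient) / (T_body - T_ambient)) / k
T_normal - T_ambient = 12.9
T_body - T_ambient = 6.0
Ratio = 2.15
ln(ratio) = 0.765468
t = 0.765468 / 0.119 = 6.43 hours

6.43


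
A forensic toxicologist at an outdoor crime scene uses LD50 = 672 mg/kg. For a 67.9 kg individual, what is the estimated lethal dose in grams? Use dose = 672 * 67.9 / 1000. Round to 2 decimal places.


Lethal dose calculation:
Lethal dose = LD50 * body_weight / 1000
= 672 * 67.9 / 1000
= 45628.8 / 1000
= 45.63 g

45.63


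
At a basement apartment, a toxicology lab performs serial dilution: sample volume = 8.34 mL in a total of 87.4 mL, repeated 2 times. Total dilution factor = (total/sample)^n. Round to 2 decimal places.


Dilution factor calculation:
Single dilution = V_total / V_sample = 87.4 / 8.34 ≈ 10.479616
Number of dilutions = 2
Total DF = (87.4 / 8.34)^2 (full precision, rounded at the end) = 109.82

109.82


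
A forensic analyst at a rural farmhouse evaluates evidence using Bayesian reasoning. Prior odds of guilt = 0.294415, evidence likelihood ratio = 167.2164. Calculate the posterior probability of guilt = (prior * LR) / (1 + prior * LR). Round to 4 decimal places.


Bayesian evidence evaluation:
Posterior odds = prior_odds * LR = 0.294415 * 167.2164 = 49.23102
Posterior probability = posterior_odds / (1 + posterior_odds)
= 49.23102 / (1 + 49.23102)
= 49.23102 / 50.23102
= 0.9801

0.9801


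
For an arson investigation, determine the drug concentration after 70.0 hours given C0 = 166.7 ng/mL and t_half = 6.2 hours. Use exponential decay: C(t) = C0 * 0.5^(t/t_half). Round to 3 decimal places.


Drug concentration decay:
Number of half-lives = t / t_half = 70.0 / 6.2 = 11.290323
Decay factor = 0.5^11.290323 = 0.00039928
C(t) = 166.7 * 0.00039928 = 0.067 ng/mL

0.067


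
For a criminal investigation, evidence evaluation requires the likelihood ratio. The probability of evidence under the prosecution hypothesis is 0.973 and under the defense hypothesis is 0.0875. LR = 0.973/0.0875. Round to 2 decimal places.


Likelihood ratio calculation:
LR = P(E|Hp) / P(E|Hd)
LR = 0.973 / 0.0875
LR = 11.12

11.12


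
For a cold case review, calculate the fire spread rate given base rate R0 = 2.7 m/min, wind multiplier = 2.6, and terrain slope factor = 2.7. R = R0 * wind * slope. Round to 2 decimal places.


Fire spread rate calculation:
R = R0 * wind_factor * slope_factor
= 2.7 * 2.6 * 2.7
= 7.02 * 2.7
= 18.95 m/min

18.95


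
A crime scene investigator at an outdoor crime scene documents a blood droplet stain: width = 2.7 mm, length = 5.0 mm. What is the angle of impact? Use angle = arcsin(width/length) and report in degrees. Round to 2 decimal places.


Blood spatter impact angle calculation:
width / length = 2.7 / 5.0 = 0.54
angle = arcsin(0.54)
angle = 32.68 degrees

32.68


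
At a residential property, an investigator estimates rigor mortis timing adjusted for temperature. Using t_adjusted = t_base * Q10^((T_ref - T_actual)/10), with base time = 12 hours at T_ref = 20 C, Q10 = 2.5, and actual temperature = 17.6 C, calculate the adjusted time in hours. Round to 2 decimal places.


Rigor mortis time adjustment:
Exponent = (T_ref - T_actual) / 10 = (20 - 17.6) / 10 = 0.24
Q10 factor = 2.5^0.24 = 1.24596
t_adjusted = 12 * 1.24596 = 14.95 hours

14.95


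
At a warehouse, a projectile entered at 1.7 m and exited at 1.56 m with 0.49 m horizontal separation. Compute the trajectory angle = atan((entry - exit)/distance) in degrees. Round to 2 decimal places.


Bullet trajectory angle:
Height difference = 1.7 - 1.56 = 0.14 m
angle = atan(0.14 / 0.49)
angle = atan(0.285714)
angle = 15.95 degrees

15.95


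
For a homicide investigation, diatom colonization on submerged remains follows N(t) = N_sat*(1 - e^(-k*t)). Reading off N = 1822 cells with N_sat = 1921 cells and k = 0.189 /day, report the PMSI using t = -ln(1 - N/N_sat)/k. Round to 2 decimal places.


PMSI from diatom colonization curve:
N / N_sat = 1822 / 1921 = 0.948464
1 - N/N_sat = 0.051536
ln(1 - N/N_sat) = -2.965475
t = -ln(1 - N/N_sat) / k = -(-2.965475) / 0.189 = 15.69 days

15.69


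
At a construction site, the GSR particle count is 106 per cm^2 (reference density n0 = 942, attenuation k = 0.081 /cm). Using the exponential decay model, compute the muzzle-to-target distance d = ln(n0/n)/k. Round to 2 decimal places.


GSR distance calculation:
n0/n = 942 / 106 = 8.886792
ln(n0/n) = 2.184566
d = 2.184566 / 0.081 = 26.97 cm

26.97


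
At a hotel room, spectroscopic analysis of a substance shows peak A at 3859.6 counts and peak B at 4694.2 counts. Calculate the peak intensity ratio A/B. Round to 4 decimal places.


Spectral peak ratio:
Peak A = 3859.6 counts
Peak B = 4694.2 counts
Ratio = 3859.6 / 4694.2 = 0.8222

0.8222


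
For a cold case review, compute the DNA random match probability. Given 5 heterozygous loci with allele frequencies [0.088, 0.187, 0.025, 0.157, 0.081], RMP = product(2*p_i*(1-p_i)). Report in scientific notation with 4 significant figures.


Computing RMP for 5 loci:
Locus 1: 2 * 0.088 * 0.912 = 0.160512
Locus 2: 2 * 0.187 * 0.813 = 0.304062
Locus 3: 2 * 0.025 * 0.975 = 0.04875
Locus 4: 2 * 0.157 * 0.843 = 0.264702
Locus 5: 2 * 0.081 * 0.919 = 0.148878
RMP = 9.376e-05

9.376e-05


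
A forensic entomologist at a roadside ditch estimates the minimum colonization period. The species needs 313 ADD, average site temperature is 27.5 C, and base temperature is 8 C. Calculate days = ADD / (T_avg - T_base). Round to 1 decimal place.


Insect development time:
Effective temperature = avg_temp - T_base = 27.5 - 8 = 19.5 C
Days = ADD / effective_temp = 313 / 19.5 = 16.1 days

16.1


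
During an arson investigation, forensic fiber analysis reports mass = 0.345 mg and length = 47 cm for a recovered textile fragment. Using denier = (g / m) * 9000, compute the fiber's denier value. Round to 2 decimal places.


Denier calculation:
Mass in grams = 0.345 mg / 1000 = 0.000345 g
Length in meters = 47 cm / 100 = 0.47 m
Linear density = mass / length = 0.000345 / 0.47 = 0.00073404 g/m
Denier = (g/m) * 9000 = 0.00073404 * 9000 = 6.61

6.61


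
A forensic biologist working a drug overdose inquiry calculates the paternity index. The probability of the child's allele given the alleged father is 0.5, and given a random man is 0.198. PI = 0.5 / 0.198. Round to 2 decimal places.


Paternity Index calculation:
PI = P(allele|father) / P(allele|random)
PI = 0.5 / 0.198
PI = 2.53

2.53


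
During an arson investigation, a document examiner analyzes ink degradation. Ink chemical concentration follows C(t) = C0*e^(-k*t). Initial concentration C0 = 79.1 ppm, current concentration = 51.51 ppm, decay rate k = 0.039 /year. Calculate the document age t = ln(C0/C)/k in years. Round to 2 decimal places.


Document age estimation:
C0/C = 79.1 / 51.51 = 1.535624
ln(C0/C) = 0.428937
t = 0.428937 / 0.039 = 11.00 years

11.00


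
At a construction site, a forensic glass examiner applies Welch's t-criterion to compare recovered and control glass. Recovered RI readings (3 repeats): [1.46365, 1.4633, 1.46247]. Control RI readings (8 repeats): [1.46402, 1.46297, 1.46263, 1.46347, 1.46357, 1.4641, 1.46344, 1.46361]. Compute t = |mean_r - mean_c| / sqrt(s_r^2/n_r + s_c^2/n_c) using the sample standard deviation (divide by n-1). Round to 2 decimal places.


Welch's t-criterion for glass RI comparison:
Recovered mean = sum / n_r = 4.38942 / 3 = 1.46314
Control mean = sum / n_c = 11.70781 / 8 = 1.4634763
Recovered sample variance s_r^2 = 3.673e-07
Control sample variance s_c^2 = 2.40741e-07
Welch SE (unpooled) = sqrt(s_r^2/n_r + s_c^2/n_c) = sqrt(1.22433e-07 + 3.00926e-08) = sqrt(1.52526e-07) = 0.000390546
|mean_r - mean_c| = 0.00033625
t = 0.00033625 / 0.000390546 = 0.86

0.86


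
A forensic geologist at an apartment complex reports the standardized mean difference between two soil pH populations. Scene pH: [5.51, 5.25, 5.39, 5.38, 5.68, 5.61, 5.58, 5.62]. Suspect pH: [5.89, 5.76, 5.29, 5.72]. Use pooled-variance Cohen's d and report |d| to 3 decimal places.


Pooled-variance Cohen's d for soil pH comparison:
Scene mean = 44.02 / 8 = 5.5025
Suspect mean = 22.66 / 4 = 5.665
Scene sample variance s_s^2 = 0.02205
Suspect sample variance s_c^2 = 0.067767
Pooled variance = ((n_s-1)*s_s^2 + (n_c-1)*s_c^2) / (n_s + n_c - 2) = 0.035765
Pooled SD = sqrt(0.035765) = 0.189116
Mean difference = -0.1625
|d| = |-0.1625| / 0.189116 = 0.859

0.859


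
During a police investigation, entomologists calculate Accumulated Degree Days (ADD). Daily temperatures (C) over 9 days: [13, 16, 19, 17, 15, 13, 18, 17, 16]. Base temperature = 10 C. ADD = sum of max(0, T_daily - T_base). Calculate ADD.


Computing ADD day by day:
Day 1: max(0, 13 - 10) = 3
Day 2: max(0, 16 - 10) = 6
Day 3: max(0, 19 - 10) = 9
Day 4: max(0, 17 - 10) = 7
Day 5: max(0, 15 - 10) = 5
Day 6: max(0, 13 - 10) = 3
Day 7: max(0, 18 - 10) = 8
Day 8: max(0, 17 - 10) = 7
Day 9: max(0, 16 - 10) = 6
Total ADD = 54

54


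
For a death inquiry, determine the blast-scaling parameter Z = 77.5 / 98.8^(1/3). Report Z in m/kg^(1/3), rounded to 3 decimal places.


Scaled distance calculation:
W^(1/3) = 98.8^(1/3) = 4.622948
Z = R / W^(1/3) = 77.5 / 4.622948
Z = 16.764 m/kg^(1/3)

16.764


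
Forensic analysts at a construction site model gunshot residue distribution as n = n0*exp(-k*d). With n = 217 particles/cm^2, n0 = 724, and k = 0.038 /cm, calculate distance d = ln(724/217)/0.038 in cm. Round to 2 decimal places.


GSR distance calculation:
n0/n = 724 / 217 = 3.336406
ln(n0/n) = 1.204894
d = 1.204894 / 0.038 = 31.71 cm

31.71


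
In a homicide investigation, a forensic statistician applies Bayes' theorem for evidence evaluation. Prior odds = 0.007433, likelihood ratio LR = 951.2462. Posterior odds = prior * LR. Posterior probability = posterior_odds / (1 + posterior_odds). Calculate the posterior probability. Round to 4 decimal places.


Bayesian evidence evaluation:
Posterior odds = prior_odds * LR = 0.007433 * 951.2462 = 7.070613
Posterior probability = posterior_odds / (1 + posterior_odds)
= 7.070613 / (1 + 7.070613)
= 7.070613 / 8.070613
= 0.8761

0.8761


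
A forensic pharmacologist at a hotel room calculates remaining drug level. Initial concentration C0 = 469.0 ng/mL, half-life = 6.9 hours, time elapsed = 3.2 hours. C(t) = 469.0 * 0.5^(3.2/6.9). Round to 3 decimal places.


Drug concentration decay:
Number of half-lives = t / t_half = 3.2 / 6.9 = 0.463768
Decay factor = 0.5^0.463768 = 0.72509001
C(t) = 469.0 * 0.72509001 = 340.067 ng/mL

340.067


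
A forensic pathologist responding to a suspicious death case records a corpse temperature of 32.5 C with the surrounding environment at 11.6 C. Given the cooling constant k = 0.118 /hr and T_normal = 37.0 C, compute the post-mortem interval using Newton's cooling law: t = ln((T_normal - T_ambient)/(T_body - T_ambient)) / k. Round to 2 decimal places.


Using Newton's law of cooling:
t = ln((T_normal - T_ambient) / (T_body - T_ambient)) / k
T_normal - T_ambient = 25.4
T_body - T_ambient = 20.9
Ratio = 1.215311
ln(ratio) = 0.195
t = 0.195 / 0.118 = 1.65 hours

1.65


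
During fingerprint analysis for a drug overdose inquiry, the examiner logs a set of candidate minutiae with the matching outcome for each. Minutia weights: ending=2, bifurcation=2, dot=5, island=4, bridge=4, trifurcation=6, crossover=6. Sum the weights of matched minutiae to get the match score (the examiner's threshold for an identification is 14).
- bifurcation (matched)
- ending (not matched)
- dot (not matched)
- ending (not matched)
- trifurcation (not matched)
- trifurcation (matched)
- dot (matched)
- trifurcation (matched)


Weighted minutiae match score:
  bifurcation: matched, +2 (running total 2)
  ending: not matched, +0
  dot: not matched, +0
  ending: not matched, +0
  trifurcation: not matched, +0
  trifurcation: matched, +6 (running total 8)
  dot: matched, +5 (running total 13)
  trifurcation: matched, +6 (running total 19)
Total score = 19
Threshold = 14; verdict = identification

19


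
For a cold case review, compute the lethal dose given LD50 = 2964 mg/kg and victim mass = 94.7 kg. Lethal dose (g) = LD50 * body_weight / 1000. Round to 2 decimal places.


Lethal dose calculation:
Lethal dose = LD50 * body_weight / 1000
= 2964 * 94.7 / 1000
= 280690.8 / 1000
= 280.69 g

280.69


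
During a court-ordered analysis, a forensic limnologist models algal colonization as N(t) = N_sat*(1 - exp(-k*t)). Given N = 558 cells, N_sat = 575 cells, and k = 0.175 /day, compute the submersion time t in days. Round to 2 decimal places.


PMSI from diatom colonization curve:
N / N_sat = 558 / 575 = 0.970435
1 - N/N_sat = 0.029565
ln(1 - N/N_sat) = -3.521164
t = -ln(1 - N/N_sat) / k = -(-3.521164) / 0.175 = 20.12 days

20.12


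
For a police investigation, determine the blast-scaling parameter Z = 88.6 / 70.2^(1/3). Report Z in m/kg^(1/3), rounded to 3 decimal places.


Scaled distance calculation:
W^(1/3) = 70.2^(1/3) = 4.125207
Z = R / W^(1/3) = 88.6 / 4.125207
Z = 21.478 m/kg^(1/3)

21.478


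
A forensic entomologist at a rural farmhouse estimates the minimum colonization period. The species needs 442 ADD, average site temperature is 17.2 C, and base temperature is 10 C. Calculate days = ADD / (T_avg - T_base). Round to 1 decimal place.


Insect development time:
Effective temperature = avg_temp - T_base = 17.2 - 10 = 7.2 C
Days = ADD / effective_temp = 442 / 7.2 = 61.4 days

61.4


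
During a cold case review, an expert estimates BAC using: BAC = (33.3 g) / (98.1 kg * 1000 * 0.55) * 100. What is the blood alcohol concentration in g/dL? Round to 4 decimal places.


Applying the Widmark formula:
BAC = (dose_g / (body_wt * 1000 * r)) * 100
Denominator = 98.1 * 1000 * 0.55 = 53955
BAC = (33.3 / 53955) * 100
BAC = 0.0617 g/dL

0.0617


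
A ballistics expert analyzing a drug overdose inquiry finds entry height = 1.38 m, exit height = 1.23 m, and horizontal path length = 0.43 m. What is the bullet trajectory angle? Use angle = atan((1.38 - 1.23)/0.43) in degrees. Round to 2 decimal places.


Bullet trajectory angle:
Height difference = 1.38 - 1.23 = 0.15 m
angle = atan(0.15 / 0.43)
angle = atan(0.348837)
angle = 19.23 degrees

19.23


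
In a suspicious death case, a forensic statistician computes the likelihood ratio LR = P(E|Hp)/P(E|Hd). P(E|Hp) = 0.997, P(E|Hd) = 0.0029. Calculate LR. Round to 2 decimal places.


Likelihood ratio calculation:
LR = P(E|Hp) / P(E|Hd)
LR = 0.997 / 0.0029
LR = 343.79

343.79


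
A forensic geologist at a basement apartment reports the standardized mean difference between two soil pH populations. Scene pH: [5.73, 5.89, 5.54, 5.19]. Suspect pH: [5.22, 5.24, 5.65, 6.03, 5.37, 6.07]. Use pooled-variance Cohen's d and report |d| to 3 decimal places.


Pooled-variance Cohen's d for soil pH comparison:
Scene mean = 22.35 / 4 = 5.5875
Suspect mean = 33.58 / 6 = 5.596667
Scene sample variance s_s^2 = 0.090692
Suspect sample variance s_c^2 = 0.147027
Pooled variance = ((n_s-1)*s_s^2 + (n_c-1)*s_c^2) / (n_s + n_c - 2) = 0.125901
Pooled SD = sqrt(0.125901) = 0.354825
Mean difference = -0.009167
|d| = |-0.009167| / 0.354825 = 0.026

0.026


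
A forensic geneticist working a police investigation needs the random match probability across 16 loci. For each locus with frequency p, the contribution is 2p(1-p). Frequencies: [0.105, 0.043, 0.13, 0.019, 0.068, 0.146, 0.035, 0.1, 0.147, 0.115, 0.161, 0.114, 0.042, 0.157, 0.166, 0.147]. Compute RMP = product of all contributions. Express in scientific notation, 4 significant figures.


Computing RMP for 16 loci:
Locus 1: 2 * 0.105 * 0.895 = 0.18795
Locus 2: 2 * 0.043 * 0.957 = 0.082302
Locus 3: 2 * 0.13 * 0.87 = 0.2262
Locus 4: 2 * 0.019 * 0.981 = 0.037278
Locus 5: 2 * 0.068 * 0.932 = 0.126752
Locus 6: 2 * 0.146 * 0.854 = 0.249368
Locus 7: 2 * 0.035 * 0.965 = 0.06755
Locus 8: 2 * 0.1 * 0.9 = 0.18
Locus 9: 2 * 0.147 * 0.853 = 0.250782
Locus 10: 2 * 0.115 * 0.885 = 0.20355
Locus 11: 2 * 0.161 * 0.839 = 0.270158
Locus 12: 2 * 0.114 * 0.886 = 0.202008
Locus 13: 2 * 0.042 * 0.958 = 0.080472
Locus 14: 2 * 0.157 * 0.843 = 0.264702
Locus 15: 2 * 0.166 * 0.834 = 0.276888
Locus 16: 2 * 0.147 * 0.853 = 0.250782
RMP = 2.066e-13

2.066e-13


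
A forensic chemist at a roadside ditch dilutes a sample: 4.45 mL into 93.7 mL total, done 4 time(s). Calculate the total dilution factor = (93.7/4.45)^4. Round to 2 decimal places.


Dilution factor calculation:
Single dilution = V_total / V_sample = 93.7 / 4.45 ≈ 21.05618
Number of dilutions = 4
Total DF = (93.7 / 4.45)^4 (full precision, rounded at the end) = 196570.49

196570.49


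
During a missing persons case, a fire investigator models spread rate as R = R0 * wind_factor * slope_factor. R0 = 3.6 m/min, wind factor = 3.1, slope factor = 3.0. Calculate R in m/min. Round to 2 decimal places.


Fire spread rate calculation:
R = R0 * wind_factor * slope_factor
= 3.6 * 3.1 * 3.0
= 11.16 * 3.0
= 33.48 m/min

33.48


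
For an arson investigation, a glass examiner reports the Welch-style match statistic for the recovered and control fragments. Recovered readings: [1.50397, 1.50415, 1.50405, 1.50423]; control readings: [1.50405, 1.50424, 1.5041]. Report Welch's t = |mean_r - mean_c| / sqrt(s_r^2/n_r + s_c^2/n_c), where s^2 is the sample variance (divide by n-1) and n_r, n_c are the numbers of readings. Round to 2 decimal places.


Welch's t-criterion for glass RI comparison:
Recovered mean = sum / n_r = 6.0164 / 4 = 1.5041
Control mean = sum / n_c = 4.51239 / 3 = 1.50413
Recovered sample variance s_r^2 = 1.29333e-08
Control sample variance s_c^2 = 9.7e-09
Welch SE (unpooled) = sqrt(s_r^2/n_r + s_c^2/n_c) = sqrt(3.23333e-09 + 3.23333e-09) = sqrt(6.46666e-09) = 8.04155e-05
|mean_r - mean_c| = 3e-05
t = 3e-05 / 8.04155e-05 = 0.37

0.37


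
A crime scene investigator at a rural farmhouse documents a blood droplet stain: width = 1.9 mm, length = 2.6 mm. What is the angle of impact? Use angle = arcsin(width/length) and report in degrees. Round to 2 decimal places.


Blood spatter impact angle calculation:
width / length = 1.9 / 2.6 = 0.730769
angle = arcsin(0.730769)
angle = 46.95 degrees

46.95


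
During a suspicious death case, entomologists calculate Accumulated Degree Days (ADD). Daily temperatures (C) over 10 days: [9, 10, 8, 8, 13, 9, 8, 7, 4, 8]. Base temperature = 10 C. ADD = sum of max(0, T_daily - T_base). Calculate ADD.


Computing ADD day by day:
Day 1: max(0, 9 - 10) = 0
Day 2: max(0, 10 - 10) = 0
Day 3: max(0, 8 - 10) = 0
Day 4: max(0, 8 - 10) = 0
Day 5: max(0, 13 - 10) = 3
Day 6: max(0, 9 - 10) = 0
Day 7: max(0, 8 - 10) = 0
Day 8: max(0, 7 - 10) = 0
Day 9: max(0, 4 - 10) = 0
Day 10: max(0, 8 - 10) = 0
Total ADD = 3

3


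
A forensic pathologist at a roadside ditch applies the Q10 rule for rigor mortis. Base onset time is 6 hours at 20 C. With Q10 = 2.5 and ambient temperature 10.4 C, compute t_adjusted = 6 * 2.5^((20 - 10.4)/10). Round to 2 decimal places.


Rigor mortis time adjustment:
Exponent = (T_ref - T_actual) / 10 = (20 - 10.4) / 10 = 0.96
Q10 factor = 2.5^0.96 = 2.41003
t_adjusted = 6 * 2.41003 = 14.46 hours

14.46


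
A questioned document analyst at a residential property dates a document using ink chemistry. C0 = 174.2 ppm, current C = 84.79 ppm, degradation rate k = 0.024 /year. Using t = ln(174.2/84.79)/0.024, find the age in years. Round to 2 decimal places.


Document age estimation:
C0/C = 174.2 / 84.79 = 2.054488
ln(C0/C) = 0.720027
t = 0.720027 / 0.024 = 30.00 years

30.00


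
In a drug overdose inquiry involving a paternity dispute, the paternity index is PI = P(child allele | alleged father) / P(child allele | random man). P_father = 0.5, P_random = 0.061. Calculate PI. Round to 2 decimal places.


Paternity Index calculation:
PI = P(allele|father) / P(allele|random)
PI = 0.5 / 0.061
PI = 8.20

8.20


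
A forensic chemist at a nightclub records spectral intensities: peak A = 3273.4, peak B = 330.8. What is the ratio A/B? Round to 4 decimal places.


Spectral peak ratio:
Peak A = 3273.4 counts
Peak B = 330.8 counts
Ratio = 3273.4 / 330.8 = 9.8954

9.8954


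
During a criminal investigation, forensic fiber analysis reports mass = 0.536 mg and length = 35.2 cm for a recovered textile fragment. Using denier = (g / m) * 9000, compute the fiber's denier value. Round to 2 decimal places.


Denier calculation:
Mass in grams = 0.536 mg / 1000 = 0.000536 g
Length in meters = 35.2 cm / 100 = 0.352 m
Linear density = mass / length = 0.000536 / 0.352 = 0.00152273 g/m
Denier = (g/m) * 9000 = 0.00152273 * 9000 = 13.70

13.70


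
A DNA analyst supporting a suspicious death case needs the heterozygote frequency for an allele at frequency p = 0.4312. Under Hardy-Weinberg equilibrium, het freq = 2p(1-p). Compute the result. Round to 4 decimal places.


Hardy-Weinberg heterozygote frequency:
q = 1 - p = 1 - 0.4312 = 0.5688
2pq = 2 * 0.4312 * 0.5688 = 0.4905

0.4905


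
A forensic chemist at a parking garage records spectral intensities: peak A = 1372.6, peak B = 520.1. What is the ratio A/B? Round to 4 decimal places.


Spectral peak ratio:
Peak A = 1372.6 counts
Peak B = 520.1 counts
Ratio = 1372.6 / 520.1 = 2.6391

2.6391


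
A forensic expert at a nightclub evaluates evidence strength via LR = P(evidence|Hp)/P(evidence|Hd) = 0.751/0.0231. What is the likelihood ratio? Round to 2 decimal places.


Likelihood ratio calculation:
LR = P(E|Hp) / P(E|Hd)
LR = 0.751 / 0.0231
LR = 32.51

32.51


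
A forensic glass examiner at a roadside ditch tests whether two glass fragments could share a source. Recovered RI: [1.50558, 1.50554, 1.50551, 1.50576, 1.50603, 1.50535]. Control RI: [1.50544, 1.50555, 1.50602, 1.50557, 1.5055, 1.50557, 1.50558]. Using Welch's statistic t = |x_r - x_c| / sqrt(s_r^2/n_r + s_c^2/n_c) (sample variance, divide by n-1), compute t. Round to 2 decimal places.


Welch's t-criterion for glass RI comparison:
Recovered mean = sum / n_r = 9.03377 / 6 = 1.5056283
Control mean = sum / n_c = 10.53923 / 7 = 1.5056043
Recovered sample variance s_r^2 = 5.60567e-08
Control sample variance s_c^2 = 3.60952e-08
Welch SE (unpooled) = sqrt(s_r^2/n_r + s_c^2/n_c) = sqrt(9.34278e-09 + 5.15646e-09) = sqrt(1.44992e-08) = 0.000120413
|mean_r - mean_c| = 2.40476e-05
t = 2.40476e-05 / 0.000120413 = 0.20

0.20


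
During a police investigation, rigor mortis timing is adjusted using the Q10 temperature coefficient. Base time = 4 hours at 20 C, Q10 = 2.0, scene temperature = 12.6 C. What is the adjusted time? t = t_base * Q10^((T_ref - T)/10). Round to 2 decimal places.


Rigor mortis time adjustment:
Exponent = (T_ref - T_actual) / 10 = (20 - 12.6) / 10 = 0.74
Q10 factor = 2.0^0.74 = 1.67018
t_adjusted = 4 * 1.67018 = 6.68 hours

6.68


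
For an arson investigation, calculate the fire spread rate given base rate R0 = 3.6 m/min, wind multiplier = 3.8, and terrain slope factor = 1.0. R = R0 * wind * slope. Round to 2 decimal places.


Fire spread rate calculation:
R = R0 * wind_factor * slope_factor
= 3.6 * 3.8 * 1.0
= 13.68 * 1.0
= 13.68 m/min

13.68


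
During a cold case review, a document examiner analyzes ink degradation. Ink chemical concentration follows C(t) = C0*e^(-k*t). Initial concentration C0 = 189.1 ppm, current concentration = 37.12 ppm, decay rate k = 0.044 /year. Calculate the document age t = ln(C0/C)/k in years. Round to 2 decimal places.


Document age estimation:
C0/C = 189.1 / 37.12 = 5.094289
ln(C0/C) = 1.62812
t = 1.62812 / 0.044 = 37.00 years

37.00


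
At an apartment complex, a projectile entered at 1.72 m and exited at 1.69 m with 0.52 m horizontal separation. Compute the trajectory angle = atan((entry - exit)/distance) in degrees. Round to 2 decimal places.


Bullet trajectory angle:
Height difference = 1.72 - 1.69 = 0.03 m
angle = atan(0.03 / 0.52)
angle = atan(0.057692)
angle = 3.30 degrees

3.30


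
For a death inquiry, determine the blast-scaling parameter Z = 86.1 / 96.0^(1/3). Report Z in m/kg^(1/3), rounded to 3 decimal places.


Scaled distance calculation:
W^(1/3) = 96.0^(1/3) = 4.578857
Z = R / W^(1/3) = 86.1 / 4.578857
Z = 18.804 m/kg^(1/3)

18.804


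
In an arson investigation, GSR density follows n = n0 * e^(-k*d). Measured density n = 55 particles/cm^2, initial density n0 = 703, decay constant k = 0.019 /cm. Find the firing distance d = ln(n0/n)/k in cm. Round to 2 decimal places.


GSR distance calculation:
n0/n = 703 / 55 = 12.781818
ln(n0/n) = 2.548024
d = 2.548024 / 0.019 = 134.11 cm

134.11


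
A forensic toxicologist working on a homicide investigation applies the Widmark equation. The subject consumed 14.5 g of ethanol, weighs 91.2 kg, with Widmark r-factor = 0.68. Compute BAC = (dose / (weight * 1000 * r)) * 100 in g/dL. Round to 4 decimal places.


Applying the Widmark formula:
BAC = (dose_g / (body_wt * 1000 * r)) * 100
Denominator = 91.2 * 1000 * 0.68 = 62016
BAC = (14.5 / 62016) * 100
BAC = 0.0234 g/dL

0.0234


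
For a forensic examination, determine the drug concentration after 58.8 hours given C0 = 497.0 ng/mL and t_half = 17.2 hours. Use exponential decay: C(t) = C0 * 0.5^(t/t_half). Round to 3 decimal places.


Drug concentration decay:
Number of half-lives = t / t_half = 58.8 / 17.2 = 3.418605
Decay factor = 0.5^3.418605 = 0.09351846
C(t) = 497.0 * 0.09351846 = 46.479 ng/mL

46.479
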